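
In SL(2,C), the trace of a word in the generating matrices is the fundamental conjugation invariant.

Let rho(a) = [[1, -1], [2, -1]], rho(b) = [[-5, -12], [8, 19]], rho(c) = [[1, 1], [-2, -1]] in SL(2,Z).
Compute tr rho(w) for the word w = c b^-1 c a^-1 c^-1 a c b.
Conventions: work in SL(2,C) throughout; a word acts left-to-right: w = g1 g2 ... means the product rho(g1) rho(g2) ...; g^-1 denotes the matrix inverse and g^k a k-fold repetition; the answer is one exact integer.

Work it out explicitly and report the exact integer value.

rho(c) = [[1, 1], [-2, -1]]
... * rho(b^-1) = [[19, 12], [-8, -5]]  ->  [[11, 7], [-30, -19]]
... * rho(c) = [[1, 1], [-2, -1]]  ->  [[-3, 4], [8, -11]]
... * rho(a^-1) = [[-1, 1], [-2, 1]]  ->  [[-5, 1], [14, -3]]
... * rho(c^-1) = [[-1, -1], [2, 1]]  ->  [[7, 6], [-20, -17]]
... * rho(a) = [[1, -1], [2, -1]]  ->  [[19, -13], [-54, 37]]
... * rho(c) = [[1, 1], [-2, -1]]  ->  [[45, 32], [-128, -91]]
... * rho(b) = [[-5, -12], [8, 19]]  ->  [[31, 68], [-88, -193]]
tr = 31 + -193 = -162

-162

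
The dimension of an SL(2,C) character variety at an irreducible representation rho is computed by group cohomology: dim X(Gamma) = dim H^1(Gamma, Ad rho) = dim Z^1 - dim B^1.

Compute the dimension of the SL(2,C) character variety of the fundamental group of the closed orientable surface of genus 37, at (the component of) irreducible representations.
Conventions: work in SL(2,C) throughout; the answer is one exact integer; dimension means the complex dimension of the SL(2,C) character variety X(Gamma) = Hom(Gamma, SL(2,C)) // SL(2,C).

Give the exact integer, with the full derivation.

216

pi_1 of the closed genus-37 surface has 74 generators bound by the single product-of-commutators relator.
Unconstrained cocycle data is one sl_2 vector per generator (222 dimensions), cut by the relator condition d_2(z) = 0.
At an irreducible rho, H^2 = coker(d_2) vanishes (Poincare duality: H^2 is dual to H^0 = invariants = 0), so d_2 is surjective onto sl_2 and dim Z^1 = 222 - 3 = 219.
As always at irreducible rho, dim B^1 = 3.
dim H^1 = 219 - 3 = 216 = dim X.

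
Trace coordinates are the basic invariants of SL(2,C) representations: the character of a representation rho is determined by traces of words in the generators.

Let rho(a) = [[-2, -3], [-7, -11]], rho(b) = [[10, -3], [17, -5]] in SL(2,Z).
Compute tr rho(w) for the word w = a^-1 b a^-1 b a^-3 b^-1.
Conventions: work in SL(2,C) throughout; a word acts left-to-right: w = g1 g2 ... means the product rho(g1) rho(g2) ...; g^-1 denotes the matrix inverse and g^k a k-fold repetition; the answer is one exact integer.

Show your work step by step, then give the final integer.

rho(a^-1) = [[-11, 3], [7, -2]]
... * rho(b) = [[10, -3], [17, -5]]  ->  [[-59, 18], [36, -11]]
... * rho(a^-1) = [[-11, 3], [7, -2]]  ->  [[775, -213], [-473, 130]]
... * rho(b) = [[10, -3], [17, -5]]  ->  [[4129, -1260], [-2520, 769]]
... * rho(a^-1) = [[-11, 3], [7, -2]]  ->  [[-54239, 14907], [33103, -9098]]
... * rho(a^-1) = [[-11, 3], [7, -2]]  ->  [[700978, -192531], [-427819, 117505]]
... * rho(a^-1) = [[-11, 3], [7, -2]]  ->  [[-9058475, 2487996], [5528544, -1518467]]
... * rho(b^-1) = [[-5, 3], [-17, 10]]  ->  [[2996443, -2295465], [-1828781, 1400962]]
tr = 2996443 + 1400962 = 4397405

4397405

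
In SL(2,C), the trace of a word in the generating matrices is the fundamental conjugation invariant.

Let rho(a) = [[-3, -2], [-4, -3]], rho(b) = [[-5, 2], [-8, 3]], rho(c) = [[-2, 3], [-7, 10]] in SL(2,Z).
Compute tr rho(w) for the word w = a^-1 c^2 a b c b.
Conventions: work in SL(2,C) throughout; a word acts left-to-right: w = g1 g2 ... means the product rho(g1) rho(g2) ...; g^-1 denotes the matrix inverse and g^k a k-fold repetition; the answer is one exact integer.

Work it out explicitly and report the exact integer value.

9980

rho(a^-1) = [[-3, 2], [4, -3]]
... * rho(c) = [[-2, 3], [-7, 10]]  ->  [[-8, 11], [13, -18]]
... * rho(c) = [[-2, 3], [-7, 10]]  ->  [[-61, 86], [100, -141]]
... * rho(a) = [[-3, -2], [-4, -3]]  ->  [[-161, -136], [264, 223]]
... * rho(b) = [[-5, 2], [-8, 3]]  ->  [[1893, -730], [-3104, 1197]]
... * rho(c) = [[-2, 3], [-7, 10]]  ->  [[1324, -1621], [-2171, 2658]]
... * rho(b) = [[-5, 2], [-8, 3]]  ->  [[6348, -2215], [-10409, 3632]]
tr = 6348 + 3632 = 9980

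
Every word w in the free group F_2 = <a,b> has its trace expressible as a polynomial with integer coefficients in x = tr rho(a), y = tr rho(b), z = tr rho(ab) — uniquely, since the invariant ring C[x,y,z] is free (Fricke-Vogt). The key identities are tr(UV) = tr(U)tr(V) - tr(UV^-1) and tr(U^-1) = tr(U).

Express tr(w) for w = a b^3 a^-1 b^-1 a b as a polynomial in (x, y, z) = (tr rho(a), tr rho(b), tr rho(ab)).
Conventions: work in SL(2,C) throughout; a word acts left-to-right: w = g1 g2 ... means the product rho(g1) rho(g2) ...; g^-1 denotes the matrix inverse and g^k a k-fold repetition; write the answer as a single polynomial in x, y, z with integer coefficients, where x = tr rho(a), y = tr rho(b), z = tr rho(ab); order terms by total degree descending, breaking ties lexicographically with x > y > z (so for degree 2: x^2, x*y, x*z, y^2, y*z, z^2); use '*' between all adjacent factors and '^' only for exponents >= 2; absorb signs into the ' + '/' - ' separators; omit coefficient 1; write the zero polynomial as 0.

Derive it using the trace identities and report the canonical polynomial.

-x*y^3*z^2 + x^2*y^2*z + y^4*z + y^2*z^3 + x*y*z^2 - x^2*z - 4*y^2*z - z^3 - x*y + 3*z

tr(a b a b) = tr(a b) tr(a b) - tr(1) = z^2 - 2
reduce: tr(a b a) = tr(a) tr(b a) - tr(b) = x*z - y
tr(a b a b^2) = tr(b) tr(a b a b) - tr(a b a) = y*z^2 - x*z - y
tr(b a b) = tr(b) tr(a b) - tr(a) = y*z - x
tr(a^2 b a b) = tr(a) tr(b a b a) - tr(b a b) = x*z^2 - y*z - x
reduce: tr(a^2 b a) = tr(a) tr(b a^2) - tr(b a) = x^2*z - x*y - z
tr(b a^2 b a b) = tr(b) tr(a^2 b a b) - tr(a^2 b a) = x*y*z^2 - x^2*z - y^2*z + z
reduce: tr(a b a b^3 a) = tr(b) tr(b a^2 b a b) - tr(b a^2 b a) = x*y^2*z^2 - x^2*y*z - y^3*z - x*z^2 + 2*y*z + x
tr(a b a b a b) = tr(a b) tr(a b a b) - tr(a^-1 b^-1) = z^3 - 3*z
reduce: tr(b a b a b a b) = tr(b) tr(a b a b a b) - tr(a b a b a) = y*z^3 - x*z^2 - 2*y*z + x
tr(a b a b^3 a b) = tr(b) tr(b a b a b a b) - tr(b a b a b a) = y^2*z^3 - x*y*z^2 - 2*y^2*z - z^3 + x*y + 3*z
reduce: tr(b^-1 a b a b^3 a) = tr(a b a b^3 a) tr(b) - tr(a b a b^3 a b) = x*y^3*z^2 - x^2*y^2*z - y^4*z - y^2*z^3 + 4*y^2*z + z^3 - 3*z
tr(a b^3 a^-1 b^-1 a b) = tr(b^-1 a b a b^3) tr(a) - tr(b^-1 a b a b^3 a) = -x*y^3*z^2 + x^2*y^2*z + y^4*z + y^2*z^3 + x*y*z^2 - x^2*z - 4*y^2*z - z^3 - x*y + 3*z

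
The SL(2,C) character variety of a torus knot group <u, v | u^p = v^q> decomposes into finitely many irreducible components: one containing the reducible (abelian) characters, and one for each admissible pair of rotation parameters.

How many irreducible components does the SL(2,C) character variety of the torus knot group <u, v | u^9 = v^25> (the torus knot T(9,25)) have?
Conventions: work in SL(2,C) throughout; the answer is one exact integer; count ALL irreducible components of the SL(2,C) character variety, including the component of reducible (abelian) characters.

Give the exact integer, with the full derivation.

97

For T(9,25): irreducibility forces the central element u^9 = v^25 to one of +I, -I.
So on each irreducible component the traces are pinned: tr(u) = 2*cos(pi*alpha/9) with 1 <= alpha <= 8, tr(v) = 2*cos(pi*beta/25) with 1 <= beta <= 24.
Consistency of u^9 = (-1)^alpha I with v^25 = (-1)^beta I forces alpha = beta (mod 2).
count pairs: odd alpha (4 choices) x odd beta (12), plus even alpha (4) x even beta (12): 4*12 + 4*12 = 96.
Total: 96 irreducible-character components + 1 reducible (abelian) component = 97.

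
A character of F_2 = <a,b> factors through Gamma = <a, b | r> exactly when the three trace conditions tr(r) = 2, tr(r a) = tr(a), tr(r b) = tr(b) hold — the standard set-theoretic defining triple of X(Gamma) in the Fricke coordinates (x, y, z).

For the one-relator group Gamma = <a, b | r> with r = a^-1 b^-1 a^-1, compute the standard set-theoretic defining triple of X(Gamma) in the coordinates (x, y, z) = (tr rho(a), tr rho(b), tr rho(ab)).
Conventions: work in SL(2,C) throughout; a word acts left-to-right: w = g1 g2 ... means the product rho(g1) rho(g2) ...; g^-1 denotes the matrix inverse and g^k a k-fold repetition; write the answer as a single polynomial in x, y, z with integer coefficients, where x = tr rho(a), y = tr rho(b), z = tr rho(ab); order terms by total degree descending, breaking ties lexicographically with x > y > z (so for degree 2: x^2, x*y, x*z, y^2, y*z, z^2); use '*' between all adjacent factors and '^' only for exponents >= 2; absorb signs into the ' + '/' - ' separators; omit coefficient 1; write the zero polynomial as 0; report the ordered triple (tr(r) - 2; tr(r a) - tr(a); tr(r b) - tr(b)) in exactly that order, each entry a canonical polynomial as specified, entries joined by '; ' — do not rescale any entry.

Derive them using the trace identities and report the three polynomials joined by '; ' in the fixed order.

tr(b^-1) = tr(b) = y
tr(b^-1 a) = tr(a) * tr(b) - tr(a b)   [inverse elimination on b] = x*y - z
tr(b^-1 a^-1) = tr(b^-1) * tr(a) - tr(b^-1 a)   [inverse elimination on a] = z
tr(a^-1 b^-1 a^-1) = tr(b^-1 a^-1) * tr(a) - tr(b^-1)   [inverse elimination on a] = x*z - y
tr(a^-1 b a^-1) = tr(b a^-1) * tr(a) - tr(b)   [inverse elimination on a] = x^2*y - x*z - y
tr(b^2) = tr(b) * tr(b) - tr(1)   [square of b] = y^2 - 2
tr(b^2 a) = tr(b) * tr(a b) - tr(a)   [square of b] = y*z - x
tr(b a^-1 b) = tr(b^2) * tr(a) - tr(b^2 a)   [inverse elimination on a] = x*y^2 - y*z - x
tr(b a b a) = tr(a b) * tr(a b) - tr(1)   [split at a repeated a] = z^2 - 2
tr(b a^-1 b a) = tr(b a b) * tr(a) - tr(b a b a)   [inverse elimination on a] = x*y*z - x^2 - z^2 + 2
tr(a^-1 b a^-1 b) = tr(b a^-1 b) * tr(a) - tr(b a^-1 b a)   [inverse elimination on a] = x^2*y^2 - 2*x*y*z + z^2 - 2
tr(a^-1 b^-1 a^-1 b) = tr(a^-1 b a^-1) * tr(b) - tr(a^-1 b a^-1 b)   [inverse elimination on b] = x*y*z - y^2 - z^2 + 2
assemble the triple (tr(r) - 2; tr(r a) - x; tr(r b) - y)

x*z - y - 2; -x + z; x*y*z - y^2 - z^2 - y + 2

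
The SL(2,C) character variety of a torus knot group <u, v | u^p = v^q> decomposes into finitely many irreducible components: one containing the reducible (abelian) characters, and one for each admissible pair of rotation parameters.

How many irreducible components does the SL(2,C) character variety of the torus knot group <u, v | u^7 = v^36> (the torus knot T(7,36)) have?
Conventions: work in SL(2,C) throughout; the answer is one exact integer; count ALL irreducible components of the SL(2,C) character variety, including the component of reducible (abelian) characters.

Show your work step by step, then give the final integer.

106

Gamma = < u, v | u^7 = v^36 > (torus knot T(7,36)); the central element u^7 = v^36 acts as +I or -I in any irreducible SL(2,C) representation.
So on each irreducible component the traces are pinned: tr(u) = 2*cos(pi*alpha/7) with 1 <= alpha <= 6, tr(v) = 2*cos(pi*beta/36) with 1 <= beta <= 35.
u^7 = (-1)^alpha I and v^36 = (-1)^beta I must agree, so alpha and beta have equal parity.
Enumerate parity-matched pairs: 3*18 odd-odd plus 3*17 even-even gives 105.
components with irreducible characters: 105; plus the single component of reducible (abelian) characters: total 106.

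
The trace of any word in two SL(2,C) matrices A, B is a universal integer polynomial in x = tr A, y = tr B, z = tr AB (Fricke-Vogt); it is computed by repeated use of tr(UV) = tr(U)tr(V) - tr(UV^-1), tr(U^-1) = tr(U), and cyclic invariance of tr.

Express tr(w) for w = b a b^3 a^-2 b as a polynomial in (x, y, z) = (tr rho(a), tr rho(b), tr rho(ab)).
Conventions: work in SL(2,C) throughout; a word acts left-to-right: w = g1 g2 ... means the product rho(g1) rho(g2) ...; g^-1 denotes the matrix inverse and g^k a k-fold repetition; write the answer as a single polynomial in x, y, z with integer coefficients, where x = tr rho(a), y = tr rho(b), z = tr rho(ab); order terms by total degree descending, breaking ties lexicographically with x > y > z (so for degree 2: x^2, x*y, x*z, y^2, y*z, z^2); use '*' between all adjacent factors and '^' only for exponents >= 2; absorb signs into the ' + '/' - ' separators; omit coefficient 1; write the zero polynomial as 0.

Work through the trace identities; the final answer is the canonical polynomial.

x^2*y^4*z - x^3*y^3 - x*y^3*z^2 - x^2*y^2*z - y^4*z + x^3*y + x*y^3 + x*y*z^2 + 3*y^2*z - x*y - z

trace(a b^2) = trace(b)*trace(a b) - trace(a) = y*z - x
trace(b^2 a b) = trace(b)*trace(a b^2) - trace(a b) = y^2*z - x*y - z
and trace(b a b^3) = trace(b)*trace(b^2 a b) - trace(b^2 a) = y^3*z - x*y^2 - 2*y*z + x
next, trace(b^2 a b^3) = trace(b)*trace(b a b^3) - trace(b a b^2) = y^4*z - x*y^3 - 3*y^2*z + 2*x*y + z
and trace(a b a b) = trace(a b)*trace(a b) - trace(1) = z^2 - 2
trace(a b a) = trace(a)*trace(b a) - trace(b) = x*z - y
and trace(a b a b^2) = trace(b)*trace(a b a b) - trace(a b a) = y*z^2 - x*z - y
next, trace(a b^3 a b) = trace(b)*trace(a b a b^2) - trace(a b a b) = y^2*z^2 - x*y*z - y^2 - z^2 + 2
trace(b^2) = trace(b)*trace(b) - trace(1) = y^2 - 2
trace(b^3) = trace(b)*trace(b^2) - trace(b) = y^3 - 3*y
and trace(a b^3 a) = trace(a)*trace(b^3 a) - trace(b^3) = x*y^2*z - x^2*y - y^3 - x*z + 3*y
trace(b^2 a b^3 a) = trace(b)*trace(a b^3 a b) - trace(a b^3 a) = y^3*z^2 - 2*x*y^2*z + x^2*y - y*z^2 + x*z - y
trace(a^-1 b^2 a b^3) = trace(b^2 a b^3)*trace(a) - trace(b^2 a b^3 a) = x*y^4*z - x^2*y^3 - y^3*z^2 - x*y^2*z + x^2*y + y*z^2 + y
trace(b a b^3 a^-2 b) = trace(a^-1 b^2 a b^3)*trace(a) - trace(a^-1 b^2 a b^3 a) = x^2*y^4*z - x^3*y^3 - x*y^3*z^2 - x^2*y^2*z - y^4*z + x^3*y + x*y^3 + x*y*z^2 + 3*y^2*z - x*y - z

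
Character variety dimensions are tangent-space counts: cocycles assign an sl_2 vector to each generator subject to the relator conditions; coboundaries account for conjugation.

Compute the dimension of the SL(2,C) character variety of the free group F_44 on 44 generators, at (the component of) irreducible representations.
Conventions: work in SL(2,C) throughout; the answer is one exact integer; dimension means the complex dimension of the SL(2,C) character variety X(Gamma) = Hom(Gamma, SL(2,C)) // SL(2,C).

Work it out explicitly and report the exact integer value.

The free group F_44: 44 generators, no relators.
Z^1(Gamma, Ad rho) = (sl_2)^44: a cocycle is a free choice of one sl_2 vector per generator, so dim Z^1 = 3*44 = 132.
At an irreducible rho the centralizer of the image in sl_2 is 0, so the coboundary map sl_2 -> Z^1 is injective: dim B^1 = 3.
Therefore dim X = 132 - 3 = 129.

129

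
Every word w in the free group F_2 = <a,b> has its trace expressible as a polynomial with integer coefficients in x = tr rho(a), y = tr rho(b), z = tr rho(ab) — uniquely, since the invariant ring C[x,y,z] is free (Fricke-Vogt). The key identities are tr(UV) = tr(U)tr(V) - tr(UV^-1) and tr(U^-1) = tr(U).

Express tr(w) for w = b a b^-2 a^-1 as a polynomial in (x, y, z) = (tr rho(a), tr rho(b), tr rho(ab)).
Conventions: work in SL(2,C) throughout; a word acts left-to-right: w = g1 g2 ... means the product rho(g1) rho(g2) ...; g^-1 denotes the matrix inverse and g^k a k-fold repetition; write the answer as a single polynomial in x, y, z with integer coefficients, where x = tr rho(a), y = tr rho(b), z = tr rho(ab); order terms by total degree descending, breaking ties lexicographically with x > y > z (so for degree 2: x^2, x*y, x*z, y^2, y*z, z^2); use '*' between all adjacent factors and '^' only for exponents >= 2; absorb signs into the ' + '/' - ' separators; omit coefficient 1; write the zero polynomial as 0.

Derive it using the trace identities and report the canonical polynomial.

trace(b a b) = trace(b)*trace(a b) - trace(a) = y*z - x
trace(b a b a) = trace(a b)*trace(a b) - trace(1) = z^2 - 2
next, trace(a^-1 b a b) = trace(b a b)*trace(a) - trace(b a b a) = x*y*z - x^2 - z^2 + 2
trace(a^-1 b a b^-1) = trace(a^-1 b a)*trace(b) - trace(a^-1 b a b) = -x*y*z + x^2 + y^2 + z^2 - 2
next, trace(b a b^-2 a^-1) = trace(a^-1 b a b^-1)*trace(b) - trace(a^-1 b a) = -x*y^2*z + x^2*y + y^3 + y*z^2 - 3*y

-x*y^2*z + x^2*y + y^3 + y*z^2 - 3*y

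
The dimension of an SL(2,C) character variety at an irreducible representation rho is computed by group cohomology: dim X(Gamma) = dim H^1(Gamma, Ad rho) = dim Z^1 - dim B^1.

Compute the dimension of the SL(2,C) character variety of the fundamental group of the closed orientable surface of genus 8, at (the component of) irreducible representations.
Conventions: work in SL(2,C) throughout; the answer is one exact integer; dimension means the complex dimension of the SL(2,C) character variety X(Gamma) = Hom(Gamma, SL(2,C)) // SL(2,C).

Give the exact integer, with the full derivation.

Gamma = pi_1(Sigma_8) = < a_1, b_1, ..., a_8, b_8 | prod [a_i, b_i] > has 2g = 16 generators and 1 relator.
A cocycle assigns one sl_2 vector per generator subject to the relator condition d_2(z) = 0: dim of the unconstrained space is 3*2g = 48.
At an irreducible rho, H^2 = coker(d_2) vanishes (Poincare duality: H^2 is dual to H^0 = invariants = 0), so d_2 is surjective onto sl_2 and dim Z^1 = 48 - 3 = 45.
As always at irreducible rho, dim B^1 = 3.
dim X = dim H^1 = 45 - 3 = 42.

42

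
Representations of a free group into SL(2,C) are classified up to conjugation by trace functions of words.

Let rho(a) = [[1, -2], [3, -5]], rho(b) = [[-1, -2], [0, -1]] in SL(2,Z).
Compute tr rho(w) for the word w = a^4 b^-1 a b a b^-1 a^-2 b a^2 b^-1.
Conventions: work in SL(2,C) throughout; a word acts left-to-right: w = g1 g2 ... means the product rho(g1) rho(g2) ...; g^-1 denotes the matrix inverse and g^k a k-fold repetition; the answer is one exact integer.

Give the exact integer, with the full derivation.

7034578

rho(a) = [[1, -2], [3, -5]]
... * rho(a) = [[1, -2], [3, -5]]  ->  [[-5, 8], [-12, 19]]
... * rho(a) = [[1, -2], [3, -5]]  ->  [[19, -30], [45, -71]]
... * rho(a) = [[1, -2], [3, -5]]  ->  [[-71, 112], [-168, 265]]
... * rho(b^-1) = [[-1, 2], [0, -1]]  ->  [[71, -254], [168, -601]]
... * rho(a) = [[1, -2], [3, -5]]  ->  [[-691, 1128], [-1635, 2669]]
... * rho(b) = [[-1, -2], [0, -1]]  ->  [[691, 254], [1635, 601]]
... * rho(a) = [[1, -2], [3, -5]]  ->  [[1453, -2652], [3438, -6275]]
... * rho(b^-1) = [[-1, 2], [0, -1]]  ->  [[-1453, 5558], [-3438, 13151]]
... * rho(a^-1) = [[-5, 2], [-3, 1]]  ->  [[-9409, 2652], [-22263, 6275]]
... * rho(a^-1) = [[-5, 2], [-3, 1]]  ->  [[39089, -16166], [92490, -38251]]
... * rho(b) = [[-1, -2], [0, -1]]  ->  [[-39089, -62012], [-92490, -146729]]
... * rho(a) = [[1, -2], [3, -5]]  ->  [[-225125, 388238], [-532677, 918625]]
... * rho(a) = [[1, -2], [3, -5]]  ->  [[939589, -1490940], [2223198, -3527771]]
... * rho(b^-1) = [[-1, 2], [0, -1]]  ->  [[-939589, 3370118], [-2223198, 7974167]]
tr = -939589 + 7974167 = 7034578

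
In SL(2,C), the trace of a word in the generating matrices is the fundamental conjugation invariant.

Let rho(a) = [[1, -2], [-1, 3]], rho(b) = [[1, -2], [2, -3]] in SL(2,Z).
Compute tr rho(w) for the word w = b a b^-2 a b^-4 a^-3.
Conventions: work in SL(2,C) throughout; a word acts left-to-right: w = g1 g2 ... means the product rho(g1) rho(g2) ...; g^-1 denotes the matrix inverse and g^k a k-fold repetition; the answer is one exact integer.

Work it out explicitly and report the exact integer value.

18110

rho(b) = [[1, -2], [2, -3]]
... * rho(a) = [[1, -2], [-1, 3]]  ->  [[3, -8], [5, -13]]
... * rho(b^-1) = [[-3, 2], [-2, 1]]  ->  [[7, -2], [11, -3]]
... * rho(b^-1) = [[-3, 2], [-2, 1]]  ->  [[-17, 12], [-27, 19]]
... * rho(a) = [[1, -2], [-1, 3]]  ->  [[-29, 70], [-46, 111]]
... * rho(b^-1) = [[-3, 2], [-2, 1]]  ->  [[-53, 12], [-84, 19]]
... * rho(b^-1) = [[-3, 2], [-2, 1]]  ->  [[135, -94], [214, -149]]
... * rho(b^-1) = [[-3, 2], [-2, 1]]  ->  [[-217, 176], [-344, 279]]
... * rho(b^-1) = [[-3, 2], [-2, 1]]  ->  [[299, -258], [474, -409]]
... * rho(a^-1) = [[3, 2], [1, 1]]  ->  [[639, 340], [1013, 539]]
... * rho(a^-1) = [[3, 2], [1, 1]]  ->  [[2257, 1618], [3578, 2565]]
... * rho(a^-1) = [[3, 2], [1, 1]]  ->  [[8389, 6132], [13299, 9721]]
tr = 8389 + 9721 = 18110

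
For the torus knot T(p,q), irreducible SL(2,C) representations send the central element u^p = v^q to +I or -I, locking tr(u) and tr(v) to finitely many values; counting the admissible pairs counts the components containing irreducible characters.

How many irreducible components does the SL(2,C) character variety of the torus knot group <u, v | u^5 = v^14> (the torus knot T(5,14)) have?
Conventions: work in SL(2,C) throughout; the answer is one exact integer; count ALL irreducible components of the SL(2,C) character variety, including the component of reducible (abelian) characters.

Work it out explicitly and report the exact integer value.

Gamma = < u, v | u^5 = v^14 > (torus knot T(5,14)); the central element u^5 = v^14 acts as +I or -I in any irreducible SL(2,C) representation.
On an irreducible component, tr(u) is locked at 2*cos(pi*alpha/5) for some alpha in 1..4, and tr(v) at 2*cos(pi*beta/14) for some beta in 1..13.
The two central values (-1)^alpha I and (-1)^beta I must be the same matrix, so alpha and beta share a parity.
Counting: 2 odd alphas x 7 odd betas + 2 even alphas x 6 even betas = 14 + 12 = 26.
components with irreducible characters: 26; plus the single component of reducible (abelian) characters: total 27.

27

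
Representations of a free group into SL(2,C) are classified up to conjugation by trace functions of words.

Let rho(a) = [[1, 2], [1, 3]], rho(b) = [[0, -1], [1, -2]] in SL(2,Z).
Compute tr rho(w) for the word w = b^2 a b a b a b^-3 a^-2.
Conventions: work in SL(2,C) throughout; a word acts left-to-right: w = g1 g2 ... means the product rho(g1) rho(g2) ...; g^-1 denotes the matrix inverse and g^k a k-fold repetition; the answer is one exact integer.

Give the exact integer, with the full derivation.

rho(b) = [[0, -1], [1, -2]]
... * rho(b) = [[0, -1], [1, -2]]  ->  [[-1, 2], [-2, 3]]
... * rho(a) = [[1, 2], [1, 3]]  ->  [[1, 4], [1, 5]]
... * rho(b) = [[0, -1], [1, -2]]  ->  [[4, -9], [5, -11]]
... * rho(a) = [[1, 2], [1, 3]]  ->  [[-5, -19], [-6, -23]]
... * rho(b) = [[0, -1], [1, -2]]  ->  [[-19, 43], [-23, 52]]
... * rho(a) = [[1, 2], [1, 3]]  ->  [[24, 91], [29, 110]]
... * rho(b^-1) = [[-2, 1], [-1, 0]]  ->  [[-139, 24], [-168, 29]]
... * rho(b^-1) = [[-2, 1], [-1, 0]]  ->  [[254, -139], [307, -168]]
... * rho(b^-1) = [[-2, 1], [-1, 0]]  ->  [[-369, 254], [-446, 307]]
... * rho(a^-1) = [[3, -2], [-1, 1]]  ->  [[-1361, 992], [-1645, 1199]]
... * rho(a^-1) = [[3, -2], [-1, 1]]  ->  [[-5075, 3714], [-6134, 4489]]
tr = -5075 + 4489 = -586

-586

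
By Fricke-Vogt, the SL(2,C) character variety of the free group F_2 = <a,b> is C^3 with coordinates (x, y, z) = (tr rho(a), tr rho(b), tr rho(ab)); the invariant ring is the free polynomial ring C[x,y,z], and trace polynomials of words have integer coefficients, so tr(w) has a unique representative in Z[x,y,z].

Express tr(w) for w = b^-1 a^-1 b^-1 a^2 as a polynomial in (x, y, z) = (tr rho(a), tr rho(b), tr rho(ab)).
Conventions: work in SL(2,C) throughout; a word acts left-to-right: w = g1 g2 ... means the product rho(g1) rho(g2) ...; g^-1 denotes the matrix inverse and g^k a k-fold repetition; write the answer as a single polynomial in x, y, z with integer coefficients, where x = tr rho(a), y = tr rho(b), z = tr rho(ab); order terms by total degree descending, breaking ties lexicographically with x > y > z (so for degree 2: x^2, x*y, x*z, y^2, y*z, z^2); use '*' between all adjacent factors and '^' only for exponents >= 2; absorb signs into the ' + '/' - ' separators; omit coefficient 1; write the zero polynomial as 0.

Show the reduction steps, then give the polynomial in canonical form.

x^2*y*z - x^3 - x*z^2 - y*z + 3*x

tr(a b^-1) = tr(a) tr(b) - tr(a b)  (eliminate b^-1) = x*y - z
tr(b^2 a) = tr(b) tr(a b) - tr(a)  (reduce the b square) = y*z - x
reduce: tr(b^2) = tr(b) tr(b) - tr(1)  (reduce the b square) = y^2 - 2
tr(b a^2 b) = tr(a) tr(b^2 a) - tr(b^2)  (reduce the a square) = x*y*z - x^2 - y^2 + 2
so tr(b a b a) = tr(b a) tr(b a) - tr(1)  (split on b) = z^2 - 2
reduce: tr(b a^2 b a) = tr(a) tr(b a b a) - tr(b a b)  (reduce the a square) = x*z^2 - y*z - x
tr(a^-1 b a^2 b) = tr(b a^2 b) tr(a) - tr(b a^2 b a)  (eliminate a^-1) = x^2*y*z - x^3 - x*y^2 - x*z^2 + y*z + 3*x
reduce: tr(a^2 b^-1 a^-1 b) = tr(a^-1 b a^2) tr(b) - tr(a^-1 b a^2 b)  (eliminate b^-1) = -x^2*y*z + x^3 + x*y^2 + x*z^2 - 3*x
tr(b^-1 a^-1 b^-1 a^2) = tr(a^2 b^-1 a^-1) tr(b) - tr(a^2 b^-1 a^-1 b)  (eliminate b^-1) = x^2*y*z - x^3 - x*z^2 - y*z + 3*x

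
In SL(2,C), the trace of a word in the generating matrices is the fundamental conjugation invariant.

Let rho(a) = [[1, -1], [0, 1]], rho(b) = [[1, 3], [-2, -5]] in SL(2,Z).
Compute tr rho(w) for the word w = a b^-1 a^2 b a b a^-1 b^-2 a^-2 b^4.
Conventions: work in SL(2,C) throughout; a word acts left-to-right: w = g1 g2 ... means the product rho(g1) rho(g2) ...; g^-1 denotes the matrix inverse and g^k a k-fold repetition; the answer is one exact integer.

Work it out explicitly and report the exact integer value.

rho(a) = [[1, -1], [0, 1]]
... * rho(b^-1) = [[-5, -3], [2, 1]]  ->  [[-7, -4], [2, 1]]
... * rho(a) = [[1, -1], [0, 1]]  ->  [[-7, 3], [2, -1]]
... * rho(a) = [[1, -1], [0, 1]]  ->  [[-7, 10], [2, -3]]
... * rho(b) = [[1, 3], [-2, -5]]  ->  [[-27, -71], [8, 21]]
... * rho(a) = [[1, -1], [0, 1]]  ->  [[-27, -44], [8, 13]]
... * rho(b) = [[1, 3], [-2, -5]]  ->  [[61, 139], [-18, -41]]
... * rho(a^-1) = [[1, 1], [0, 1]]  ->  [[61, 200], [-18, -59]]
... * rho(b^-1) = [[-5, -3], [2, 1]]  ->  [[95, 17], [-28, -5]]
... * rho(b^-1) = [[-5, -3], [2, 1]]  ->  [[-441, -268], [130, 79]]
... * rho(a^-1) = [[1, 1], [0, 1]]  ->  [[-441, -709], [130, 209]]
... * rho(a^-1) = [[1, 1], [0, 1]]  ->  [[-441, -1150], [130, 339]]
... * rho(b) = [[1, 3], [-2, -5]]  ->  [[1859, 4427], [-548, -1305]]
... * rho(b) = [[1, 3], [-2, -5]]  ->  [[-6995, -16558], [2062, 4881]]
... * rho(b) = [[1, 3], [-2, -5]]  ->  [[26121, 61805], [-7700, -18219]]
... * rho(b) = [[1, 3], [-2, -5]]  ->  [[-97489, -230662], [28738, 67995]]
tr = -97489 + 67995 = -29494

-29494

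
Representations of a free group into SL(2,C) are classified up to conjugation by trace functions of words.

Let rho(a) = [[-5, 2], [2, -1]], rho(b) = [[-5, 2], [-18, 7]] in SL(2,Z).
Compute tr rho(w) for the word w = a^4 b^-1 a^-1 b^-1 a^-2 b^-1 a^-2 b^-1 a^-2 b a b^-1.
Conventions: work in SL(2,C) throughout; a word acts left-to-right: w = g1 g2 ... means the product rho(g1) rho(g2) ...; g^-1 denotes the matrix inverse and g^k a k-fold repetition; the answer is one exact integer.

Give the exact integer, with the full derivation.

-17274150430

rho(a) = [[-5, 2], [2, -1]]
... * rho(a) = [[-5, 2], [2, -1]]  ->  [[29, -12], [-12, 5]]
... * rho(a) = [[-5, 2], [2, -1]]  ->  [[-169, 70], [70, -29]]
... * rho(a) = [[-5, 2], [2, -1]]  ->  [[985, -408], [-408, 169]]
... * rho(b^-1) = [[7, -2], [18, -5]]  ->  [[-449, 70], [186, -29]]
... * rho(a^-1) = [[-1, -2], [-2, -5]]  ->  [[309, 548], [-128, -227]]
... * rho(b^-1) = [[7, -2], [18, -5]]  ->  [[12027, -3358], [-4982, 1391]]
... * rho(a^-1) = [[-1, -2], [-2, -5]]  ->  [[-5311, -7264], [2200, 3009]]
... * rho(a^-1) = [[-1, -2], [-2, -5]]  ->  [[19839, 46942], [-8218, -19445]]
... * rho(b^-1) = [[7, -2], [18, -5]]  ->  [[983829, -274388], [-407536, 113661]]
... * rho(a^-1) = [[-1, -2], [-2, -5]]  ->  [[-435053, -595718], [180214, 246767]]
... * rho(a^-1) = [[-1, -2], [-2, -5]]  ->  [[1626489, 3848696], [-673748, -1594263]]
... * rho(b^-1) = [[7, -2], [18, -5]]  ->  [[80661951, -22496458], [-33412970, 9318811]]
... * rho(a^-1) = [[-1, -2], [-2, -5]]  ->  [[-35669035, -48841612], [14775348, 20231885]]
... * rho(a^-1) = [[-1, -2], [-2, -5]]  ->  [[133352259, 315546130], [-55239118, -130710121]]
... * rho(b) = [[-5, 2], [-18, 7]]  ->  [[-6346591635, 2475527428], [2628977768, -1025449083]]
... * rho(a) = [[-5, 2], [2, -1]]  ->  [[36684013031, -15168710698], [-15195787006, 6283404619]]
... * rho(b^-1) = [[7, -2], [18, -5]]  ->  [[-16248701347, 2475527428], [6730774100, -1025449083]]
tr = -16248701347 + -1025449083 = -17274150430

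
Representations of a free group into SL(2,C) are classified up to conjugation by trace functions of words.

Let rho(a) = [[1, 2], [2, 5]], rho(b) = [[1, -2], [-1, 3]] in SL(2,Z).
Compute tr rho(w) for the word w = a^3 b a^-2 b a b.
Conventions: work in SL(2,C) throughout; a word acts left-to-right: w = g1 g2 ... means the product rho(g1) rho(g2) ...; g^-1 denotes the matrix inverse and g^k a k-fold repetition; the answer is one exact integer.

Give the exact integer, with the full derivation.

rho(a) = [[1, 2], [2, 5]]
... * rho(a) = [[1, 2], [2, 5]]  ->  [[5, 12], [12, 29]]
... * rho(a) = [[1, 2], [2, 5]]  ->  [[29, 70], [70, 169]]
... * rho(b) = [[1, -2], [-1, 3]]  ->  [[-41, 152], [-99, 367]]
... * rho(a^-1) = [[5, -2], [-2, 1]]  ->  [[-509, 234], [-1229, 565]]
... * rho(a^-1) = [[5, -2], [-2, 1]]  ->  [[-3013, 1252], [-7275, 3023]]
... * rho(b) = [[1, -2], [-1, 3]]  ->  [[-4265, 9782], [-10298, 23619]]
... * rho(a) = [[1, 2], [2, 5]]  ->  [[15299, 40380], [36940, 97499]]
... * rho(b) = [[1, -2], [-1, 3]]  ->  [[-25081, 90542], [-60559, 218617]]
tr = -25081 + 218617 = 193536

193536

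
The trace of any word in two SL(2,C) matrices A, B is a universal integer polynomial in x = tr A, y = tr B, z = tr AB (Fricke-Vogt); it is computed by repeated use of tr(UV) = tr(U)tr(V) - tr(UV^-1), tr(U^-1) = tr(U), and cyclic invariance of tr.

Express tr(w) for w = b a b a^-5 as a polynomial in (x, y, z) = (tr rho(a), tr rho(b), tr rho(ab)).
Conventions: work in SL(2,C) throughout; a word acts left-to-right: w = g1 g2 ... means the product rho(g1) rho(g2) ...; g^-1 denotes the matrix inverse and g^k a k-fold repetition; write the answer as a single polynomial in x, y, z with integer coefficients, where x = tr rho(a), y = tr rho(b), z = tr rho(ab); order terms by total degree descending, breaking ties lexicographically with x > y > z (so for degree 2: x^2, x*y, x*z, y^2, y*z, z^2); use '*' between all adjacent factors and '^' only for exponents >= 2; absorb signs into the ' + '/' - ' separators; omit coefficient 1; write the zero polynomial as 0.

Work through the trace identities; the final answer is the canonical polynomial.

tr(b a b) = tr(b) * tr(a b) - tr(a)  (reduce the b square) = y*z - x
tr(b a b a) = tr(b a) * tr(b a) - tr(1)  (split on b) = z^2 - 2
tr(b a b a^-1) = tr(b a b) * tr(a) - tr(b a b a)  (eliminate a^-1) = x*y*z - x^2 - z^2 + 2
tr(a^-2 b a b) = tr(b a b a^-1) * tr(a) - tr(b a b)  (eliminate a^-1) = x^2*y*z - x^3 - x*z^2 - y*z + 3*x
tr(a^-3 b a b) = tr(a^-2 b a b) * tr(a) - tr(a^-2 b a b a)  (eliminate a^-1) = x^3*y*z - x^4 - x^2*z^2 - 2*x*y*z + 4*x^2 + z^2 - 2
tr(a^-2 b a b a^-2) = tr(a^-3 b a b) * tr(a) - tr(a^-3 b a b a)  (eliminate a^-1) = x^4*y*z - x^5 - x^3*z^2 - 3*x^2*y*z + 5*x^3 + 2*x*z^2 + y*z - 5*x
tr(b a b a^-5) = tr(a^-2 b a b a^-2) * tr(a) - tr(a^-2 b a b a^-1)  (eliminate a^-1) = x^5*y*z - x^6 - x^4*z^2 - 4*x^3*y*z + 6*x^4 + 3*x^2*z^2 + 3*x*y*z - 9*x^2 - z^2 + 2

x^5*y*z - x^6 - x^4*z^2 - 4*x^3*y*z + 6*x^4 + 3*x^2*z^2 + 3*x*y*z - 9*x^2 - z^2 + 2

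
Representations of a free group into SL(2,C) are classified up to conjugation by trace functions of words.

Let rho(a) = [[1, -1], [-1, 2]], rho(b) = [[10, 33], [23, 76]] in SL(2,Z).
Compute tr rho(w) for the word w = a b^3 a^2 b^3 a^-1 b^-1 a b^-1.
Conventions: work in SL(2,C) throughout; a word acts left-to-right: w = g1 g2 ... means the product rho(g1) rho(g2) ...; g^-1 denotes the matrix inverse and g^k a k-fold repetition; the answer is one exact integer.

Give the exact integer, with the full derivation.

-16792815730313938

rho(a) = [[1, -1], [-1, 2]]
... * rho(b) = [[10, 33], [23, 76]]  ->  [[-13, -43], [36, 119]]
... * rho(b) = [[10, 33], [23, 76]]  ->  [[-1119, -3697], [3097, 10232]]
... * rho(b) = [[10, 33], [23, 76]]  ->  [[-96221, -317899], [266306, 879833]]
... * rho(a) = [[1, -1], [-1, 2]]  ->  [[221678, -539577], [-613527, 1493360]]
... * rho(a) = [[1, -1], [-1, 2]]  ->  [[761255, -1300832], [-2106887, 3600247]]
... * rho(b) = [[10, 33], [23, 76]]  ->  [[-22306586, -73741817], [61736811, 204091501]]
... * rho(b) = [[10, 33], [23, 76]]  ->  [[-1919127651, -6340495430], [5311472633, 17548268839]]
... * rho(b) = [[10, 33], [23, 76]]  ->  [[-165022671400, -545208865163], [456724909627, 1508947028653]]
... * rho(a^-1) = [[2, 1], [1, 1]]  ->  [[-875254207963, -710231536563], [2422396847907, 1965671938280]]
... * rho(b^-1) = [[76, -33], [-23, 10]]  ->  [[-50183994464239, 21781073497149], [138891705860492, -60282376598131]]
... * rho(a) = [[1, -1], [-1, 2]]  ->  [[-71965067961388, 93746141458537], [199174082458623, -259456459056754]]
... * rho(b^-1) = [[76, -33], [-23, 10]]  ->  [[-7625506418611839, 3312308657311174], [21104728825160690, -9167309311702099]]
tr = -7625506418611839 + -9167309311702099 = -16792815730313938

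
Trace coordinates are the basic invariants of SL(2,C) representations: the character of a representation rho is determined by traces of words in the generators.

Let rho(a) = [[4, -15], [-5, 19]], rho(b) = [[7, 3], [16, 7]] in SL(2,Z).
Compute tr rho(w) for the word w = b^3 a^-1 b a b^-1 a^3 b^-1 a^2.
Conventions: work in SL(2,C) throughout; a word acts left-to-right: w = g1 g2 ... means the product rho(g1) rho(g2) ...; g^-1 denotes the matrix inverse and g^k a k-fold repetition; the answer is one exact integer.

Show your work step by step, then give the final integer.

rho(b) = [[7, 3], [16, 7]]
... * rho(b) = [[7, 3], [16, 7]]  ->  [[97, 42], [224, 97]]
... * rho(b) = [[7, 3], [16, 7]]  ->  [[1351, 585], [3120, 1351]]
... * rho(a^-1) = [[19, 15], [5, 4]]  ->  [[28594, 22605], [66035, 52204]]
... * rho(b) = [[7, 3], [16, 7]]  ->  [[561838, 244017], [1297509, 563533]]
... * rho(a) = [[4, -15], [-5, 19]]  ->  [[1027267, -3791247], [2372371, -8755508]]
... * rho(b^-1) = [[7, -3], [-16, 7]]  ->  [[67850821, -29620530], [156694725, -68405669]]
... * rho(a) = [[4, -15], [-5, 19]]  ->  [[419505934, -1580552385], [968807245, -3650128586]]
... * rho(a) = [[4, -15], [-5, 19]]  ->  [[9580785661, -36323084325], [22125871910, -83884551809]]
... * rho(a) = [[4, -15], [-5, 19]]  ->  [[219938564269, -833850387090], [507926246685, -1925694563021]]
... * rho(b^-1) = [[7, -3], [-16, 7]]  ->  [[14881176143323, -6496768402437], [34366596735131, -15003640681202]]
... * rho(a) = [[4, -15], [-5, 19]]  ->  [[92008546585477, -346656241796148], [212484590346534, -800568123969803]]
... * rho(a) = [[4, -15], [-5, 19]]  ->  [[2101315395322648, -7966596792908967], [4852778981235151, -18398063210624267]]
tr = 2101315395322648 + -18398063210624267 = -16296747815301619

-16296747815301619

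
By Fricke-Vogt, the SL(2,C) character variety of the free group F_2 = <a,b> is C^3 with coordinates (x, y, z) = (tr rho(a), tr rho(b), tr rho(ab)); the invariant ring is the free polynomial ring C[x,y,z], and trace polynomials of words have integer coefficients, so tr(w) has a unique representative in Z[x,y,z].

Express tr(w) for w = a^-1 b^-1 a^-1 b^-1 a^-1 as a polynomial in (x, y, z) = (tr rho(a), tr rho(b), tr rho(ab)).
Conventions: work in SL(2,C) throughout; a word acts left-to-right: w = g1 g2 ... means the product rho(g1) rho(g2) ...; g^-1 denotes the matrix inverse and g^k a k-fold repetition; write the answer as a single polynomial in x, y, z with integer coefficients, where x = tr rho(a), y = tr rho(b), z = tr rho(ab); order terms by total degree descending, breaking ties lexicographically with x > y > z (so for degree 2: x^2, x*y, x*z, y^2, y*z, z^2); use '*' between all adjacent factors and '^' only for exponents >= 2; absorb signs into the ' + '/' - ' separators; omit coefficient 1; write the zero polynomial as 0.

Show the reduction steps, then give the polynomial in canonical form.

x*z^2 - y*z - x

tr(b^-1) = tr(b) = y
tr(b^-1 a) = tr(a) * tr(b) - tr(a b) = x*y - z
tr(a^-1 b^-1) = tr(b^-1) * tr(a) - tr(b^-1 a) = z
tr(b^-2 a^-1) = tr(a^-1 b^-1) * tr(b) - tr(a^-1) = y*z - x
so tr(b^-2) = tr(b^-1) * tr(b) - tr(1) = y^2 - 2
reduce: tr(b^-1 a^-2 b^-1) = tr(b^-2 a^-1) * tr(a) - tr(b^-2) = x*y*z - x^2 - y^2 + 2
reduce: tr(a b a) = tr(a) * tr(b a) - tr(b) = x*z - y
tr(a b a b) = tr(b a) * tr(b a) - tr(1) = z^2 - 2
reduce: tr(b^-1 a b a) = tr(a b a) * tr(b) - tr(a b a b) = x*y*z - y^2 - z^2 + 2
reduce: tr(a^-1 b^-1 a b) = tr(b^-1 a b) * tr(a) - tr(b^-1 a b a) = -x*y*z + x^2 + y^2 + z^2 - 2
tr(b^-1 a b^-1 a^-1) = tr(a^-1 b^-1 a) * tr(b) - tr(a^-1 b^-1 a b) = x*y*z - x^2 - z^2 + 2
tr(b^-1 a b^-1) = tr(b^-1 a) * tr(b) - tr(b^-1 a b) = x*y^2 - y*z - x
tr(b^-1 a^-2 b^-1 a) = tr(b^-1 a b^-1 a^-1) * tr(a) - tr(b^-1 a b^-1) = x^2*y*z - x^3 - x*y^2 - x*z^2 + y*z + 3*x
tr(a^-1 b^-1 a^-1 b^-1 a^-1) = tr(b^-1 a^-2 b^-1) * tr(a) - tr(b^-1 a^-2 b^-1 a) = x*z^2 - y*z - x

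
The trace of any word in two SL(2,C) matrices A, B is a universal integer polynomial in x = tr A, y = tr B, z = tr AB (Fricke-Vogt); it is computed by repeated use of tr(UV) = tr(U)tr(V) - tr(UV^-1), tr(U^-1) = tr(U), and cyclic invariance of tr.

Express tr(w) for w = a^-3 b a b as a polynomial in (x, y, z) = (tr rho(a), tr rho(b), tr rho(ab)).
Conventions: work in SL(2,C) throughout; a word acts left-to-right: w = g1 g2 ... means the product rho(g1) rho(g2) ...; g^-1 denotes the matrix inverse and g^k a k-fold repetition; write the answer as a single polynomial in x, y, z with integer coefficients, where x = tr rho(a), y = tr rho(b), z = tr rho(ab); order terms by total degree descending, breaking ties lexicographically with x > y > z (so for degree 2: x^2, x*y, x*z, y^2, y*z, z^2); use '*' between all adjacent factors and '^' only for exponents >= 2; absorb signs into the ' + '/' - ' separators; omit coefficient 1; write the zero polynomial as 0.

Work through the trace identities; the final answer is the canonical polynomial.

x^3*y*z - x^4 - x^2*z^2 - 2*x*y*z + 4*x^2 + z^2 - 2

tr(b a b) = tr(b)*tr(a b) - tr(a)   [square of b] = y*z - x
tr(b a b a) = tr(a b)*tr(a b) - tr(1)   [split at a repeated a] = z^2 - 2
tr(a^-1 b a b) = tr(b a b)*tr(a) - tr(b a b a)   [inverse elimination on a] = x*y*z - x^2 - z^2 + 2
and tr(a^-2 b a b) = tr(a^-1 b a b)*tr(a) - tr(a^-1 b a b a)   [inverse elimination on a] = x^2*y*z - x^3 - x*z^2 - y*z + 3*x
and tr(a^-3 b a b) = tr(a^-2 b a b)*tr(a) - tr(a^-2 b a b a)   [inverse elimination on a] = x^3*y*z - x^4 - x^2*z^2 - 2*x*y*z + 4*x^2 + z^2 - 2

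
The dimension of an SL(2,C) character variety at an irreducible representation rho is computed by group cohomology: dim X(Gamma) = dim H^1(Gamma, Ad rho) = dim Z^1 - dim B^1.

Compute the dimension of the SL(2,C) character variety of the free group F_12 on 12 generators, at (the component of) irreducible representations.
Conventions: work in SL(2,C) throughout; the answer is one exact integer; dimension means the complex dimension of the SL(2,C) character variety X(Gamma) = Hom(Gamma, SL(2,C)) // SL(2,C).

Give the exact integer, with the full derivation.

33

Here Gamma is free of rank 12 — no relator constrains a cocycle.
A cocycle picks one sl_2 vector per generator freely, giving dim Z^1 = 3*12 = 36.
dim B^1 = 3: the coboundary map is injective because an irreducible image has centralizer 0 in sl_2.
dim H^1 = 36 - 3 = 33, which is dim X.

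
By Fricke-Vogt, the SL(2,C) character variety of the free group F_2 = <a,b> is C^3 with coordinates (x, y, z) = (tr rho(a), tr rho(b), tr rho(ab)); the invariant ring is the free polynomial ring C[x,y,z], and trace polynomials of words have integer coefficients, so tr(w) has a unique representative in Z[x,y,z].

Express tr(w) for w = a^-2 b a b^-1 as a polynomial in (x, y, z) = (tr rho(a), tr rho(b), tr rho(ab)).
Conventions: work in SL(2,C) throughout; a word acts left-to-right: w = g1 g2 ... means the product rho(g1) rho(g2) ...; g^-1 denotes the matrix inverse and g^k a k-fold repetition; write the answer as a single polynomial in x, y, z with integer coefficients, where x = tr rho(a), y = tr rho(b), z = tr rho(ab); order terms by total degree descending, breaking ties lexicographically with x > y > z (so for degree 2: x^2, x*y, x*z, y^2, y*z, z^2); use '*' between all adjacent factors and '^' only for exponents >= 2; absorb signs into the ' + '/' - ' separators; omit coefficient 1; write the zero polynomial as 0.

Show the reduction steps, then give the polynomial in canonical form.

-x^2*y*z + x^3 + x*y^2 + x*z^2 - 3*x

apply: tr(a^-1 b) = tr(b) tr(a) - tr(b a) = x*y - z
apply: tr(b a b) = tr(b) tr(a b) - tr(a) = y*z - x
tr(b a b a) = tr(a b) tr(a b) - tr(1) = z^2 - 2
tr(a^-1 b a b) = tr(b a b) tr(a) - tr(b a b a) = x*y*z - x^2 - z^2 + 2
use: tr(a^-2 b a b) = tr(a^-1 b a b) tr(a) - tr(a^-1 b a b a) = x^2*y*z - x^3 - x*z^2 - y*z + 3*x
apply: tr(a^-2 b a b^-1) = tr(a^-2 b a) tr(b) - tr(a^-2 b a b) = -x^2*y*z + x^3 + x*y^2 + x*z^2 - 3*x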